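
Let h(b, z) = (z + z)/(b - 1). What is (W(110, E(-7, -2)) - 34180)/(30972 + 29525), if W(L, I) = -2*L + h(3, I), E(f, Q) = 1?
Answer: -34399/60497 ≈ -0.56861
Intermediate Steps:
h(b, z) = 2*z/(-1 + b) (h(b, z) = (2*z)/(-1 + b) = 2*z/(-1 + b))
W(L, I) = I - 2*L (W(L, I) = -2*L + 2*I/(-1 + 3) = -2*L + 2*I/2 = -2*L + 2*I*(½) = -2*L + I = I - 2*L)
(W(110, E(-7, -2)) - 34180)/(30972 + 29525) = ((1 - 2*110) - 34180)/(30972 + 29525) = ((1 - 220) - 34180)/60497 = (-219 - 34180)*(1/60497) = -34399*1/60497 = -34399/60497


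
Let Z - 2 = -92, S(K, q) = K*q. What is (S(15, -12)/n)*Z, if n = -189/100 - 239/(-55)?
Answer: 17820000/2701 ≈ 6597.6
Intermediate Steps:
n = 2701/1100 (n = -189*1/100 - 239*(-1/55) = -189/100 + 239/55 = 2701/1100 ≈ 2.4555)
Z = -90 (Z = 2 - 92 = -90)
(S(15, -12)/n)*Z = ((15*(-12))/(2701/1100))*(-90) = -180*1100/2701*(-90) = -198000/2701*(-90) = 17820000/2701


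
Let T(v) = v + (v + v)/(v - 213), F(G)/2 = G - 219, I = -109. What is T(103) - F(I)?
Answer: 41642/55 ≈ 757.13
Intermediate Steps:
F(G) = -438 + 2*G (F(G) = 2*(G - 219) = 2*(-219 + G) = -438 + 2*G)
T(v) = v + 2*v/(-213 + v) (T(v) = v + (2*v)/(-213 + v) = v + 2*v/(-213 + v))
T(103) - F(I) = 103*(-211 + 103)/(-213 + 103) - (-438 + 2*(-109)) = 103*(-108)/(-110) - (-438 - 218) = 103*(-1/110)*(-108) - 1*(-656) = 5562/55 + 656 = 41642/55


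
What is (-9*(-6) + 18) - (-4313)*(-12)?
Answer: -51684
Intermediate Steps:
(-9*(-6) + 18) - (-4313)*(-12) = (54 + 18) - 227*228 = 72 - 51756 = -51684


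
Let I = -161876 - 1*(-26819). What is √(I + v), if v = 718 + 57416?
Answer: 3*I*√8547 ≈ 277.35*I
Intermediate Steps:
I = -135057 (I = -161876 + 26819 = -135057)
v = 58134
√(I + v) = √(-135057 + 58134) = √(-76923) = 3*I*√8547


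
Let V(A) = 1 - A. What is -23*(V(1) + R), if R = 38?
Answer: -874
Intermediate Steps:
-23*(V(1) + R) = -23*((1 - 1*1) + 38) = -23*((1 - 1) + 38) = -23*(0 + 38) = -23*38 = -874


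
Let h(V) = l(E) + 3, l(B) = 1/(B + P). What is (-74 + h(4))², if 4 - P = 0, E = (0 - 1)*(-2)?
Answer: 180625/36 ≈ 5017.4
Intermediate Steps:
E = 2 (E = -1*(-2) = 2)
P = 4 (P = 4 - 1*0 = 4 + 0 = 4)
l(B) = 1/(4 + B) (l(B) = 1/(B + 4) = 1/(4 + B))
h(V) = 19/6 (h(V) = 1/(4 + 2) + 3 = 1/6 + 3 = ⅙ + 3 = 19/6)
(-74 + h(4))² = (-74 + 19/6)² = (-425/6)² = 180625/36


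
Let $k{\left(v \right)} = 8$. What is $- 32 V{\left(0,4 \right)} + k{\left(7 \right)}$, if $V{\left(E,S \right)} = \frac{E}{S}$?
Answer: $8$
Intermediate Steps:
$- 32 V{\left(0,4 \right)} + k{\left(7 \right)} = - 32 \cdot \frac{0}{4} + 8 = - 32 \cdot 0 \cdot \frac{1}{4} + 8 = \left(-32\right) 0 + 8 = 0 + 8 = 8$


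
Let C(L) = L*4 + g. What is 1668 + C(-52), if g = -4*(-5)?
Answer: 1480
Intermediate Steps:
g = 20
C(L) = 20 + 4*L (C(L) = L*4 + 20 = 4*L + 20 = 20 + 4*L)
1668 + C(-52) = 1668 + (20 + 4*(-52)) = 1668 + (20 - 208) = 1668 - 188 = 1480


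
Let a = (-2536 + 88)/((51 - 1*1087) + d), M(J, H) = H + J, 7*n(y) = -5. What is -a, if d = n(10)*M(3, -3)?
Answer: -612/259 ≈ -2.3629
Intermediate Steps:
n(y) = -5/7 (n(y) = (⅐)*(-5) = -5/7)
d = 0 (d = -5*(-3 + 3)/7 = -5/7*0 = 0)
a = 612/259 (a = (-2536 + 88)/((51 - 1*1087) + 0) = -2448/((51 - 1087) + 0) = -2448/(-1036 + 0) = -2448/(-1036) = -2448*(-1/1036) = 612/259 ≈ 2.3629)
-a = -1*612/259 = -612/259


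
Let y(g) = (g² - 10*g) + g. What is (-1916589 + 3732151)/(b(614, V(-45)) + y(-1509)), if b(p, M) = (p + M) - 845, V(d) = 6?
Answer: 1815562/2290437 ≈ 0.79267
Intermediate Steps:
y(g) = g² - 9*g
b(p, M) = -845 + M + p (b(p, M) = (M + p) - 845 = -845 + M + p)
(-1916589 + 3732151)/(b(614, V(-45)) + y(-1509)) = (-1916589 + 3732151)/((-845 + 6 + 614) - 1509*(-9 - 1509)) = 1815562/(-225 - 1509*(-1518)) = 1815562/(-225 + 2290662) = 1815562/2290437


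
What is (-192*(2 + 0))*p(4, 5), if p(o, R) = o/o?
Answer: -384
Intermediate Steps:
p(o, R) = 1
(-192*(2 + 0))*p(4, 5) = -192*(2 + 0)*1 = -192*2*1 = -32*12*1 = -384*1 = -384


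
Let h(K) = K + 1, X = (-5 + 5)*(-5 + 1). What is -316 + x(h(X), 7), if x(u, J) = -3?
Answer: -319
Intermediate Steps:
X = 0 (X = 0*(-4) = 0)
h(K) = 1 + K
-316 + x(h(X), 7) = -316 - 3 = -319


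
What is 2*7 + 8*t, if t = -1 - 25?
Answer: -194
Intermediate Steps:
t = -26
2*7 + 8*t = 2*7 + 8*(-26) = 14 - 208 = -194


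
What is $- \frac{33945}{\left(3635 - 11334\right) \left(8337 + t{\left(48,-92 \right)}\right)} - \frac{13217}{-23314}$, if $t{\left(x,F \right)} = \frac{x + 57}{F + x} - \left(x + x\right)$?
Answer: $\frac{12307293217979}{21688857226838} \approx 0.56745$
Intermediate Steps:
$t{\left(x,F \right)} = - 2 x + \frac{57 + x}{F + x}$ ($t{\left(x,F \right)} = \frac{57 + x}{F + x} - 2 x = - 2 x + \frac{57 + x}{F + x}$)
$- \frac{33945}{\left(3635 - 11334\right) \left(8337 + t{\left(48,-92 \right)}\right)} - \frac{13217}{-23314} = - \frac{33945}{\left(3635 - 11334\right) \left(8337 + \frac{57 + 48 - 2 \cdot 48^{2} - \left(-184\right) 48}{-92 + 48}\right)} - \frac{13217}{-23314} = - \frac{33945}{\left(-7699\right) \left(8337 + \frac{57 + 48 - 4608 + 8832}{-44}\right)} - - \frac{13217}{23314} = - \frac{33945}{\left(-7699\right) \left(8337 - \frac{57 + 48 - 4608 + 8832}{44}\right)} + \frac{13217}{23314} = - \frac{33945}{\left(-7699\right) \left(8337 - \frac{4329}{44}\right)} + \frac{13217}{23314} = - \frac{33945}{\left(-7699\right) \frac{362499}{44}} + \frac{13217}{23314} = - \frac{33945}{- \frac{2790879801}{44}} + \frac{13217}{23314} = \left(-33945\right) \left(- \frac{44}{2790879801}\right) + \frac{13217}{23314} = \frac{497860}{930293267} + \frac{13217}{23314} = \frac{12307293217979}{21688857226838}$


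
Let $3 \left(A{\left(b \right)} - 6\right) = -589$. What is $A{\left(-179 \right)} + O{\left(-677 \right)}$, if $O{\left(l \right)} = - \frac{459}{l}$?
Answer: $- \frac{385190}{2031} \approx -189.66$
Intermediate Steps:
$A{\left(b \right)} = - \frac{571}{3}$ ($A{\left(b \right)} = 6 + \frac{1}{3} \left(-589\right) = 6 - \frac{589}{3} = - \frac{571}{3}$)
$A{\left(-179 \right)} + O{\left(-677 \right)} = - \frac{571}{3} - \frac{459}{-677} = - \frac{571}{3} - - \frac{459}{677} = - \frac{571}{3} + \frac{459}{677} = - \frac{385190}{2031}$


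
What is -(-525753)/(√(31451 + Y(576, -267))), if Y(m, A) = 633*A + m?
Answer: -525753*I*√34246/68492 ≈ -1420.5*I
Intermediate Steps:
Y(m, A) = m + 633*A
-(-525753)/(√(31451 + Y(576, -267))) = -(-525753)/(√(31451 + (576 + 633*(-267)))) = -(-525753)/(√(31451 + (576 - 169011))) = -(-525753)/(√(31451 - 168435)) = -(-525753)/(√(-136984)) = -(-525753)/(2*I*√34246) = -(-525753)*(-I*√34246/68492) = -525753*I*√34246/68492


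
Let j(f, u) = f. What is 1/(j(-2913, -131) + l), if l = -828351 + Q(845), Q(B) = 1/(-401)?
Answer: -401/333336865 ≈ -1.2030e-6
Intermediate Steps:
Q(B) = -1/401
l = -332168752/401 (l = -828351 - 1/401 = -332168752/401 ≈ -8.2835e+5)
1/(j(-2913, -131) + l) = 1/(-2913 - 332168752/401) = 1/(-333336865/401) = -401/333336865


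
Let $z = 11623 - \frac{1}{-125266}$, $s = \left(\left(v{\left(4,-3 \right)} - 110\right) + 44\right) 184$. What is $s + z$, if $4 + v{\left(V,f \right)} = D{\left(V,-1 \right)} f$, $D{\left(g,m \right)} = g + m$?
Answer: $- \frac{364899857}{125266} \approx -2913.0$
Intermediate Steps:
$v{\left(V,f \right)} = -4 + f \left(-1 + V\right)$ ($v{\left(V,f \right)} = -4 + \left(V - 1\right) f = -4 + \left(-1 + V\right) f = -4 + f \left(-1 + V\right)$)
$s = -14536$ ($s = \left(\left(\left(-4 - 3 \left(-1 + 4\right)\right) - 110\right) + 44\right) 184 = \left(\left(\left(-4 - 9\right) - 110\right) + 44\right) 184 = \left(\left(-13 - 110\right) + 44\right) 184 = \left(-123 + 44\right) 184 = \left(-79\right) 184 = -14536$)
$z = \frac{1455966719}{125266}$ ($z = 11623 - - \frac{1}{125266} = 11623 + \frac{1}{125266} = \frac{1455966719}{125266} \approx 11623.0$)
$s + z = -14536 + \frac{1455966719}{125266} = - \frac{364899857}{125266}$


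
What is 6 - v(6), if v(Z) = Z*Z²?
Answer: -210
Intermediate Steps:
v(Z) = Z³
6 - v(6) = 6 - 1*6³ = 6 - 1*216 = 6 - 216 = -210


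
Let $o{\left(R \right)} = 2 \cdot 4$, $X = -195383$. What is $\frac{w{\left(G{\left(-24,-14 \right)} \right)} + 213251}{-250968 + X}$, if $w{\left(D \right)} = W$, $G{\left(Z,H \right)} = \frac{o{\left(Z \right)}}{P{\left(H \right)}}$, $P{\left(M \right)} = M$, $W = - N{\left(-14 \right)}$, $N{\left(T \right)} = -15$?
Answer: $- \frac{213266}{446351} \approx -0.4778$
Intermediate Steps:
$W = 15$ ($W = \left(-1\right) \left(-15\right) = 15$)
$o{\left(R \right)} = 8$
$G{\left(Z,H \right)} = \frac{8}{H}$
$w{\left(D \right)} = 15$
$\frac{w{\left(G{\left(-24,-14 \right)} \right)} + 213251}{-250968 + X} = \frac{15 + 213251}{-250968 - 195383} = \frac{213266}{-446351} = 213266 \left(- \frac{1}{446351}\right) = - \frac{213266}{446351}$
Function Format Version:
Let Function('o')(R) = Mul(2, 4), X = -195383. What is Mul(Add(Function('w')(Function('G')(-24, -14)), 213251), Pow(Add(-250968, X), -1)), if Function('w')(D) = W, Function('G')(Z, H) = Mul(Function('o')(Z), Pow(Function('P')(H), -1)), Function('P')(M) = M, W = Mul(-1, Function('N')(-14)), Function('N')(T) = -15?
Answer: Rational(-213266, 446351) ≈ -0.47780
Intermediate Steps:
W = 15 (W = Mul(-1, -15) = 15)
Function('o')(R) = 8
Function('G')(Z, H) = Mul(8, Pow(H, -1))
Function('w')(D) = 15
Mul(Add(Function('w')(Function('G')(-24, -14)), 213251), Pow(Add(-250968, X), -1)) = Mul(Add(15, 213251), Pow(Add(-250968, -195383), -1)) = Mul(213266, Pow(-446351, -1)) = Mul(213266, Rational(-1, 446351)) = Rational(-213266, 446351)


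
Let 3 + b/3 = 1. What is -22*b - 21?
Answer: 111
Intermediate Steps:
b = -6 (b = -9 + 3*1 = -9 + 3 = -6)
-22*b - 21 = -22*(-6) - 21 = 132 - 21 = 111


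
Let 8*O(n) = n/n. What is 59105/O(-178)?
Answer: 472840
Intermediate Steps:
O(n) = ⅛ (O(n) = (n/n)/8 = (⅛)*1 = ⅛)
59105/O(-178) = 59105/(⅛) = 59105*8 = 472840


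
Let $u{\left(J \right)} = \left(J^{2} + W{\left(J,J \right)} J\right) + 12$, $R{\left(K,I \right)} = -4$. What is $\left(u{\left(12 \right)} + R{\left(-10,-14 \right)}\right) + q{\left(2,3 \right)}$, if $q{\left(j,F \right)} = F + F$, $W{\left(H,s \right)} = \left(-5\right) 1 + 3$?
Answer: $134$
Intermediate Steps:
$W{\left(H,s \right)} = -2$ ($W{\left(H,s \right)} = -5 + 3 = -2$)
$q{\left(j,F \right)} = 2 F$
$u{\left(J \right)} = 12 + J^{2} - 2 J$ ($u{\left(J \right)} = \left(J^{2} - 2 J\right) + 12 = 12 + J^{2} - 2 J$)
$\left(u{\left(12 \right)} + R{\left(-10,-14 \right)}\right) + q{\left(2,3 \right)} = \left(\left(12 + 12^{2} - 24\right) - 4\right) + 2 \cdot 3 = \left(\left(12 + 144 - 24\right) - 4\right) + 6 = \left(132 - 4\right) + 6 = 128 + 6 = 134$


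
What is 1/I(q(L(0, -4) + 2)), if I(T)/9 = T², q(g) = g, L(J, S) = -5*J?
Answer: 1/36 ≈ 0.027778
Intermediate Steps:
I(T) = 9*T²
1/I(q(L(0, -4) + 2)) = 1/(9*(-5*0 + 2)²) = 1/(9*(0 + 2)²) = 1/(9*2²) = 1/(9*4) = 1/36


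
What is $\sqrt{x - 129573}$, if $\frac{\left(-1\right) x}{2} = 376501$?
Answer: $5 i \sqrt{35303} \approx 939.46 i$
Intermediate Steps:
$x = -753002$ ($x = \left(-2\right) 376501 = -753002$)
$\sqrt{x - 129573} = \sqrt{-753002 - 129573} = \sqrt{-882575} = 5 i \sqrt{35303}$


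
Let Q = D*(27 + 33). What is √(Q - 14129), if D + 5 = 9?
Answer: I*√13889 ≈ 117.85*I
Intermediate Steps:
D = 4 (D = -5 + 9 = 4)
Q = 240 (Q = 4*(27 + 33) = 4*60 = 240)
√(Q - 14129) = √(240 - 14129) = √(-13889) = I*√13889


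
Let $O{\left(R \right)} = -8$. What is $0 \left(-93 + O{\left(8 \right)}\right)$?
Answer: $0$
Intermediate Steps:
$0 \left(-93 + O{\left(8 \right)}\right) = 0 \left(-93 - 8\right) = 0 \left(-101\right) = 0$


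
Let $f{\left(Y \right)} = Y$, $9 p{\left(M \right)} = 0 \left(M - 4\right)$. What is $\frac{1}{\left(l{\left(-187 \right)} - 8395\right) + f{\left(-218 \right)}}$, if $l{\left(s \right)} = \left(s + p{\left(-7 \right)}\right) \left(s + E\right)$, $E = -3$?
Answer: $\frac{1}{26917} \approx 3.7151 \cdot 10^{-5}$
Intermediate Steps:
$p{\left(M \right)} = 0$ ($p{\left(M \right)} = \frac{0 \left(M - 4\right)}{9} = \frac{0 \left(-4 + M\right)}{9} = \frac{1}{9} \cdot 0 = 0$)
$l{\left(s \right)} = s \left(-3 + s\right)$ ($l{\left(s \right)} = \left(s + 0\right) \left(s - 3\right) = s \left(-3 + s\right)$)
$\frac{1}{\left(l{\left(-187 \right)} - 8395\right) + f{\left(-218 \right)}} = \frac{1}{\left(- 187 \left(-3 - 187\right) - 8395\right) - 218} = \frac{1}{\left(\left(-187\right) \left(-190\right) - 8395\right) - 218} = \frac{1}{\left(35530 - 8395\right) - 218} = \frac{1}{27135 - 218} = \frac{1}{26917}$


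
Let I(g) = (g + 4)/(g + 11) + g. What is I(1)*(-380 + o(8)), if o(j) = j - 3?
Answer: -2125/4 ≈ -531.25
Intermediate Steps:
I(g) = g + (4 + g)/(11 + g) (I(g) = (4 + g)/(11 + g) + g = g + (4 + g)/(11 + g))
o(j) = -3 + j
I(1)*(-380 + o(8)) = ((4 + 1² + 12*1)/(11 + 1))*(-380 + (-3 + 8)) = ((4 + 1 + 12)/12)*(-380 + 5) = ((1/12)*17)*(-375) = (17/12)*(-375) = -2125/4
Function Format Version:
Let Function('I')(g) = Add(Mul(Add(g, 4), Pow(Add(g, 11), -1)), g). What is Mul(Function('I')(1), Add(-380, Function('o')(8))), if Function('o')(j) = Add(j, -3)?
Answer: Rational(-2125, 4) ≈ -531.25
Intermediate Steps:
Function('I')(g) = Add(g, Mul(Pow(Add(11, g), -1), Add(4, g))) (Function('I')(g) = Add(Mul(Add(4, g), Pow(Add(11, g), -1)), g) = Add(Mul(Pow(Add(11, g), -1), Add(4, g)), g) = Add(g, Mul(Pow(Add(11, g), -1), Add(4, g))))
Function('o')(j) = Add(-3, j)
Mul(Function('I')(1), Add(-380, Function('o')(8))) = Mul(Mul(Pow(Add(11, 1), -1), Add(4, Pow(1, 2), Mul(12, 1))), Add(-380, Add(-3, 8))) = Mul(Mul(Pow(12, -1), Add(4, 1, 12)), Add(-380, 5)) = Mul(Mul(Rational(1, 12), 17), -375) = Mul(Rational(17, 12), -375) = Rational(-2125, 4)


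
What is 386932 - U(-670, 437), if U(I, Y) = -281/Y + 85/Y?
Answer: 169089480/437 ≈ 3.8693e+5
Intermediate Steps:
U(I, Y) = -196/Y
386932 - U(-670, 437) = 386932 - (-196)/437 = 386932 - 1*(-196/437) = 386932 + 196/437 = 169089480/437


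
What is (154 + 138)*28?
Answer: 8176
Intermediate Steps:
(154 + 138)*28 = 292*28 = 8176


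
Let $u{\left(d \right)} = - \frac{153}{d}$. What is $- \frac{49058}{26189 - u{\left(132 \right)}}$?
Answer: $- \frac{2158552}{1152367} \approx -1.8731$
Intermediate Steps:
$- \frac{49058}{26189 - u{\left(132 \right)}} = - \frac{49058}{26189 - - \frac{153}{132}} = - \frac{49058}{26189 - \left(-153\right) \frac{1}{132}} = - \frac{49058}{26189 - - \frac{51}{44}} = - \frac{49058}{26189 + \frac{51}{44}} = - \frac{49058}{\frac{1152367}{44}} = \left(-49058\right) \frac{44}{1152367} = - \frac{2158552}{1152367}$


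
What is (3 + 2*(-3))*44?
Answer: -132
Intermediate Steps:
(3 + 2*(-3))*44 = (3 - 6)*44 = -3*44 = -132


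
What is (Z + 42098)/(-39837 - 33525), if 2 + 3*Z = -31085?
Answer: -95207/220086 ≈ -0.43259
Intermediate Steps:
Z = -31087/3 (Z = -⅔ + (⅓)*(-31085) = -⅔ - 31085/3 = -31087/3 ≈ -10362.)
(Z + 42098)/(-39837 - 33525) = (-31087/3 + 42098)/(-39837 - 33525) = (95207/3)/(-73362) = (95207/3)*(-1/73362) = -95207/220086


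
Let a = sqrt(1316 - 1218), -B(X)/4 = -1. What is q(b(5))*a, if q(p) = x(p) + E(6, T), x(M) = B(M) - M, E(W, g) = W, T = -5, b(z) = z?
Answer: 35*sqrt(2) ≈ 49.497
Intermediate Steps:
B(X) = 4 (B(X) = -4*(-1) = 4)
x(M) = 4 - M
a = 7*sqrt(2) (a = sqrt(98) = 7*sqrt(2) ≈ 9.8995)
q(p) = 10 - p (q(p) = (4 - p) + 6 = 10 - p)
q(b(5))*a = (10 - 1*5)*(7*sqrt(2)) = (10 - 5)*(7*sqrt(2)) = 5*(7*sqrt(2)) = 35*sqrt(2)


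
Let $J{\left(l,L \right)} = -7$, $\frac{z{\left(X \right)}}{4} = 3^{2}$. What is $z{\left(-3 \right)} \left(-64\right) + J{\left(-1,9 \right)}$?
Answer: $-2311$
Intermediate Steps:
$z{\left(X \right)} = 36$ ($z{\left(X \right)} = 4 \cdot 3^{2} = 4 \cdot 9 = 36$)
$z{\left(-3 \right)} \left(-64\right) + J{\left(-1,9 \right)} = 36 \left(-64\right) - 7 = -2304 - 7 = -2311$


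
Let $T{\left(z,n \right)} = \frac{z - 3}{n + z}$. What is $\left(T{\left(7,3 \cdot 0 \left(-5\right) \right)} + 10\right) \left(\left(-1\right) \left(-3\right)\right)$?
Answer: $\frac{222}{7} \approx 31.714$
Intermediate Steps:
$T{\left(z,n \right)} = \frac{-3 + z}{n + z}$
$\left(T{\left(7,3 \cdot 0 \left(-5\right) \right)} + 10\right) \left(\left(-1\right) \left(-3\right)\right) = \left(\frac{-3 + 7}{3 \cdot 0 \left(-5\right) + 7} + 10\right) \left(\left(-1\right) \left(-3\right)\right) = \left(\frac{1}{0 \left(-5\right) + 7} \cdot 4 + 10\right) 3 = \left(\frac{1}{0 + 7} \cdot 4 + 10\right) 3 = \left(\frac{1}{7} \cdot 4 + 10\right) 3 = \left(\frac{4}{7} + 10\right) 3 = \frac{74}{7} \cdot 3 = \frac{222}{7}$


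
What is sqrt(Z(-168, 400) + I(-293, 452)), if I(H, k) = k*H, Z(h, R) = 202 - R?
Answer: I*sqrt(132634) ≈ 364.19*I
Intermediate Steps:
I(H, k) = H*k
sqrt(Z(-168, 400) + I(-293, 452)) = sqrt((202 - 1*400) - 293*452) = sqrt((202 - 400) - 132436) = sqrt(-198 - 132436) = sqrt(-132634) = I*sqrt(132634)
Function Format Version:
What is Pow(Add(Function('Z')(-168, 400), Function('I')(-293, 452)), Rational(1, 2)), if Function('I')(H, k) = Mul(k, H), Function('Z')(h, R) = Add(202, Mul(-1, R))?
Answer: Mul(I, Pow(132634, Rational(1, 2))) ≈ Mul(364.19, I)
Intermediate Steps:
Function('I')(H, k) = Mul(H, k)
Pow(Add(Function('Z')(-168, 400), Function('I')(-293, 452)), Rational(1, 2)) = Pow(Add(Add(202, Mul(-1, 400)), Mul(-293, 452)), Rational(1, 2)) = Pow(Add(Add(202, -400), -132436), Rational(1, 2)) = Pow(Add(-198, -132436), Rational(1, 2)) = Pow(-132634, Rational(1, 2)) = Mul(I, Pow(132634, Rational(1, 2)))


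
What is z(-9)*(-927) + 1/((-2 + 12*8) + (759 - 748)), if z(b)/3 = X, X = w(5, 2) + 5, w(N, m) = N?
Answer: -2920049/105 ≈ -27810.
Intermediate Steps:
X = 10 (X = 5 + 5 = 10)
z(b) = 30 (z(b) = 3*10 = 30)
z(-9)*(-927) + 1/((-2 + 12*8) + (759 - 748)) = 30*(-927) + 1/((-2 + 12*8) + (759 - 748)) = -27810 + 1/((-2 + 96) + 11) = -27810 + 1/(94 + 11) = -27810 + 1/105 = -2920049/105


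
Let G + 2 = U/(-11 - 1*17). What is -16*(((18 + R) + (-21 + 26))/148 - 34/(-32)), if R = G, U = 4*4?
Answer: -4975/259 ≈ -19.208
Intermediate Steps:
U = 16
G = -18/7 (G = -2 + 16/(-11 - 1*17) = -2 + 16/(-11 - 17) = -2 + 16/(-28) = -2 + 16*(-1/28) = -2 - 4/7 = -18/7 ≈ -2.5714)
R = -18/7 ≈ -2.5714
-16*(((18 + R) + (-21 + 26))/148 - 34/(-32)) = -16*(((18 - 18/7) + (-21 + 26))/148 - 34/(-32)) = -16*((108/7 + 5)*(1/148) - 34*(-1/32)) = -16*((143/7)*(1/148) + 17/16) = -16*(143/1036 + 17/16) = -16*4975/4144 = -4975/259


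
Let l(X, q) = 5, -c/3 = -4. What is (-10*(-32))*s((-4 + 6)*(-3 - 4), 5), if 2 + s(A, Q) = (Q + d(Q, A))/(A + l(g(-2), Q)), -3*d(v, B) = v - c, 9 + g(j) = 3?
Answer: -24320/27 ≈ -900.74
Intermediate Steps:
c = 12 (c = -3*(-4) = 12)
g(j) = -6 (g(j) = -9 + 3 = -6)
d(v, B) = 4 - v/3 (d(v, B) = -(v - 1*12)/3 = -(v - 12)/3 = -(-12 + v)/3 = 4 - v/3)
s(A, Q) = -2 + (4 + 2*Q/3)/(5 + A) (s(A, Q) = -2 + (Q + (4 - Q/3))/(A + 5) = -2 + (4 + 2*Q/3)/(5 + A))
(-10*(-32))*s((-4 + 6)*(-3 - 4), 5) = (-10*(-32))*(2*(-9 + 5 - 3*(-4 + 6)*(-3 - 4))/(3*(5 + (-4 + 6)*(-3 - 4)))) = 320*(2*(-9 + 5 - 6*(-7))/(3*(5 + 2*(-7)))) = 320*(2*(-9 + 5 - 3*(-14))/(3*(5 - 14))) = 320*((⅔)*(-9 + 5 + 42)/(-9)) = 320*((⅔)*(-⅑)*38) = 320*(-76/27) = -24320/27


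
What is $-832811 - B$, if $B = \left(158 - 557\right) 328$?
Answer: $-701939$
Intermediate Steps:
$B = -130872$ ($B = \left(-399\right) 328 = -130872$)
$-832811 - B = -832811 - -130872 = -832811 + 130872 = -701939$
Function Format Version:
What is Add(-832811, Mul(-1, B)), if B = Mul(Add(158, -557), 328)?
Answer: -701939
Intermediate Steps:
B = -130872 (B = Mul(-399, 328) = -130872)
Add(-832811, Mul(-1, B)) = Add(-832811, Mul(-1, -130872)) = Add(-832811, 130872) = -701939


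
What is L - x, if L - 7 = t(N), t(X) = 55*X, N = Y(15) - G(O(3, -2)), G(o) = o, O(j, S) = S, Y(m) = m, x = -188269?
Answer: 189211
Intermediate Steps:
N = 17 (N = 15 - 1*(-2) = 15 + 2 = 17)
L = 942 (L = 7 + 55*17 = 7 + 935 = 942)
L - x = 942 - 1*(-188269) = 942 + 188269 = 189211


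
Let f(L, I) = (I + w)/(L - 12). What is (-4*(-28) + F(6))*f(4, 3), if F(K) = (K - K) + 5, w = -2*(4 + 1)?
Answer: 819/8 ≈ 102.38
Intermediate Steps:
w = -10 (w = -2*5 = -10)
f(L, I) = (-10 + I)/(-12 + L) (f(L, I) = (I - 10)/(L - 12) = (-10 + I)/(-12 + L))
F(K) = 5 (F(K) = 0 + 5 = 5)
(-4*(-28) + F(6))*f(4, 3) = (-4*(-28) + 5)*((-10 + 3)/(-12 + 4)) = (112 + 5)*(-7/(-8)) = 117*(-1/8*(-7)) = 117*(7/8) = 819/8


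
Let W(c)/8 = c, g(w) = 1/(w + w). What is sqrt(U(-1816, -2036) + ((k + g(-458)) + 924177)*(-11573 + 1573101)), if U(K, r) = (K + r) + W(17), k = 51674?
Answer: sqrt(79910574081992414)/229 ≈ 1.2344e+6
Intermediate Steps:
g(w) = 1/(2*w)
W(c) = 8*c
U(K, r) = 136 + K + r (U(K, r) = (K + r) + 8*17 = (K + r) + 136 = 136 + K + r)
sqrt(U(-1816, -2036) + ((k + g(-458)) + 924177)*(-11573 + 1573101)) = sqrt((136 - 1816 - 2036) + ((51674 + (1/2)/(-458)) + 924177)*(-11573 + 1573101)) = sqrt(-3716 + ((51674 + (1/2)*(-1/458)) + 924177)*1561528) = sqrt(-3716 + ((51674 - 1/916) + 924177)*1561528) = sqrt(-3716 + (47333383/916 + 924177)*1561528) = sqrt(-3716 + (893879515/916)*1561528) = sqrt(-3716 + 348954472824730/229) = sqrt(348954471973766/229) = sqrt(79910574081992414)/229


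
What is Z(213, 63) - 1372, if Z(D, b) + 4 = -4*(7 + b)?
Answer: -1656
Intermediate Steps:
Z(D, b) = -32 - 4*b (Z(D, b) = -4 - 4*(7 + b) = -4 + (-28 - 4*b) = -32 - 4*b)
Z(213, 63) - 1372 = (-32 - 4*63) - 1372 = (-32 - 252) - 1372 = -284 - 1372 = -1656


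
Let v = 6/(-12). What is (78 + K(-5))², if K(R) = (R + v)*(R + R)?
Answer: 17689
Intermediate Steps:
v = -½ (v = 6*(-1/12) = -½ ≈ -0.50000)
K(R) = 2*R*(-½ + R) (K(R) = (R - ½)*(R + R) = (-½ + R)*(2*R) = 2*R*(-½ + R))
(78 + K(-5))² = (78 - 5*(-1 + 2*(-5)))² = (78 - 5*(-1 - 10))² = (78 - 5*(-11))² = (78 + 55)² = 133² = 17689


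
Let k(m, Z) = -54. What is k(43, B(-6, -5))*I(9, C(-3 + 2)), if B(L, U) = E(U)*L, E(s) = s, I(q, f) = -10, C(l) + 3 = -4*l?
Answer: 540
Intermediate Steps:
C(l) = -3 - 4*l
B(L, U) = L*U (B(L, U) = U*L = L*U)
k(43, B(-6, -5))*I(9, C(-3 + 2)) = -54*(-10) = 540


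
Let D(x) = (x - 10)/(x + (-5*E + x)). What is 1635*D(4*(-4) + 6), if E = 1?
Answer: 1308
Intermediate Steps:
D(x) = (-10 + x)/(-5 + 2*x) (D(x) = (x - 10)/(x + (-5*1 + x)) = (-10 + x)/(x + (-5 + x)) = (-10 + x)/(-5 + 2*x))
1635*D(4*(-4) + 6) = 1635*((-10 + (4*(-4) + 6))/(-5 + 2*(4*(-4) + 6))) = 1635*((-10 + (-16 + 6))/(-5 + 2*(-16 + 6))) = 1635*((-10 - 10)/(-5 + 2*(-10))) = 1635*(-20/(-5 - 20)) = 1635*(-20/(-25)) = 1635*(-1/25*(-20)) = 1635*(⅘) = 1308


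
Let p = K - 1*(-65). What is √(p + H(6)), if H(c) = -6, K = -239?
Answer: 6*I*√5 ≈ 13.416*I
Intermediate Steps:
p = -174 (p = -239 - 1*(-65) = -239 + 65 = -174)
√(p + H(6)) = √(-174 - 6) = √(-180) = 6*I*√5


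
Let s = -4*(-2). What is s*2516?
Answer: 20128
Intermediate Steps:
s = 8
s*2516 = 8*2516 = 20128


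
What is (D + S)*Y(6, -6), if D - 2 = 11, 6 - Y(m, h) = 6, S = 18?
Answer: 0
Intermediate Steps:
Y(m, h) = 0 (Y(m, h) = 6 - 1*6 = 6 - 6 = 0)
D = 13 (D = 2 + 11 = 13)
(D + S)*Y(6, -6) = (13 + 18)*0 = 31*0 = 0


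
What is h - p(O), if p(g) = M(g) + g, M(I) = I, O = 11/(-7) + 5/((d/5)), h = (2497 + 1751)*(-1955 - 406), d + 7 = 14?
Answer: -10029532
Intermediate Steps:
d = 7 (d = -7 + 14 = 7)
h = -10029528 (h = 4248*(-2361) = -10029528)
O = 2 (O = 11/(-7) + 5/((7/5)) = 11*(-1/7) + 5/((7*(1/5))) = -11/7 + 5/(7/5) = -11/7 + 5*(5/7) = -11/7 + 25/7 = 2)
p(g) = 2*g (p(g) = g + g = 2*g)
h - p(O) = -10029528 - 2*2 = -10029528 - 1*4 = -10029528 - 4 = -10029532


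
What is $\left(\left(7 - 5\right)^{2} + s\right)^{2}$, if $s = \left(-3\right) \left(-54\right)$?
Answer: $27556$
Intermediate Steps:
$s = 162$
$\left(\left(7 - 5\right)^{2} + s\right)^{2} = \left(\left(7 - 5\right)^{2} + 162\right)^{2} = \left(2^{2} + 162\right)^{2} = \left(4 + 162\right)^{2} = 166^{2} = 27556$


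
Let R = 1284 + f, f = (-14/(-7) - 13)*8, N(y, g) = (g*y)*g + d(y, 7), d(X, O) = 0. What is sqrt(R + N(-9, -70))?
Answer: 2*I*sqrt(10726) ≈ 207.13*I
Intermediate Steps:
N(y, g) = y*g**2 (N(y, g) = (g*y)*g + 0 = y*g**2 + 0 = y*g**2)
f = -88 (f = (-14*(-1/7) - 13)*8 = (2 - 13)*8 = -11*8 = -88)
R = 1196 (R = 1284 - 88 = 1196)
sqrt(R + N(-9, -70)) = sqrt(1196 - 9*(-70)**2) = sqrt(1196 - 9*4900) = sqrt(1196 - 44100) = sqrt(-42904) = 2*I*sqrt(10726)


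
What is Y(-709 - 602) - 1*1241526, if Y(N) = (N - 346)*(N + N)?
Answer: 3103128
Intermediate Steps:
Y(N) = 2*N*(-346 + N) (Y(N) = (-346 + N)*(2*N) = 2*N*(-346 + N))
Y(-709 - 602) - 1*1241526 = 2*(-709 - 602)*(-346 + (-709 - 602)) - 1*1241526 = 2*(-1311)*(-346 - 1311) - 1241526 = 2*(-1311)*(-1657) - 1241526 = 4344654 - 1241526 = 3103128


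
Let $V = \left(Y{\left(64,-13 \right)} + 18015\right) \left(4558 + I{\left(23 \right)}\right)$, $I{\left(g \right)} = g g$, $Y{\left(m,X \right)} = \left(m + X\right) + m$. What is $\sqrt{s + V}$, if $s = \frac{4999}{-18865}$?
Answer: $\frac{\sqrt{669849256288135}}{2695} \approx 9603.5$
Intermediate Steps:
$Y{\left(m,X \right)} = X + 2 m$ ($Y{\left(m,X \right)} = \left(X + m\right) + m = X + 2 m$)
$I{\left(g \right)} = g^{2}$
$V = 92227310$ ($V = \left(\left(-13 + 2 \cdot 64\right) + 18015\right) \left(4558 + 23^{2}\right) = \left(\left(-13 + 128\right) + 18015\right) \left(4558 + 529\right) = \left(115 + 18015\right) 5087 = 18130 \cdot 5087 = 92227310$)
$s = - \frac{4999}{18865}$ ($s = 4999 \left(- \frac{1}{18865}\right) = - \frac{4999}{18865} \approx -0.26499$)
$\sqrt{s + V} = \sqrt{- \frac{4999}{18865} + 92227310} = \sqrt{\frac{1739868198151}{18865}} = \frac{\sqrt{669849256288135}}{2695}$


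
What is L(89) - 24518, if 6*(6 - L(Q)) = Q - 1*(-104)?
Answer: -147265/6 ≈ -24544.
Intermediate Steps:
L(Q) = -34/3 - Q/6 (L(Q) = 6 - (Q - 1*(-104))/6 = 6 - (Q + 104)/6 = 6 - (104 + Q)/6 = 6 + (-52/3 - Q/6) = -34/3 - Q/6)
L(89) - 24518 = (-34/3 - ⅙*89) - 24518 = (-34/3 - 89/6) - 24518 = -157/6 - 24518 = -147265/6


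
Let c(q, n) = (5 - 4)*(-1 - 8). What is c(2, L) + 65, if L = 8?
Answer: 56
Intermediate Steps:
c(q, n) = -9 (c(q, n) = 1*(-9) = -9)
c(2, L) + 65 = -9 + 65 = 56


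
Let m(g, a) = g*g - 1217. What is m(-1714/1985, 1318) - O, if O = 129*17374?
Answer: -8835805836379/3940225 ≈ -2.2425e+6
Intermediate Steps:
m(g, a) = -1217 + g² (m(g, a) = g² - 1217 = -1217 + g²)
O = 2241246
m(-1714/1985, 1318) - O = (-1217 + (-1714/1985)²) - 1*2241246 = (-1217 + (-1714*1/1985)²) - 2241246 = (-1217 + (-1714/1985)²) - 2241246 = (-1217 + 2937796/3940225) - 2241246 = -4792316029/3940225 - 2241246 = -8835805836379/3940225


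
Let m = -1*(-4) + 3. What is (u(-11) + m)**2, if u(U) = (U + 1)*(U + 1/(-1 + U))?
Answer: 499849/36 ≈ 13885.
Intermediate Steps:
u(U) = (1 + U)*(U + 1/(-1 + U))
m = 7 (m = 4 + 3 = 7)
(u(-11) + m)**2 = ((1 + (-11)**3)/(-1 - 11) + 7)**2 = ((1 - 1331)/(-12) + 7)**2 = (-1/12*(-1330) + 7)**2 = (665/6 + 7)**2 = (707/6)**2 = 499849/36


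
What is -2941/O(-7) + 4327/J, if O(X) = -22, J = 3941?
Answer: 11685675/86702 ≈ 134.78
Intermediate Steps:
-2941/O(-7) + 4327/J = -2941/(-22) + 4327/3941 = -2941*(-1/22) + 4327*(1/3941) = 2941/22 + 4327/3941 = 11685675/86702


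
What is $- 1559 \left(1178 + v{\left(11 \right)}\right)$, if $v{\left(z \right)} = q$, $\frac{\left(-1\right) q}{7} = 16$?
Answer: $-1661894$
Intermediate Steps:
$q = -112$ ($q = \left(-7\right) 16 = -112$)
$v{\left(z \right)} = -112$
$- 1559 \left(1178 + v{\left(11 \right)}\right) = - 1559 \left(1178 - 112\right) = \left(-1559\right) 1066 = -1661894$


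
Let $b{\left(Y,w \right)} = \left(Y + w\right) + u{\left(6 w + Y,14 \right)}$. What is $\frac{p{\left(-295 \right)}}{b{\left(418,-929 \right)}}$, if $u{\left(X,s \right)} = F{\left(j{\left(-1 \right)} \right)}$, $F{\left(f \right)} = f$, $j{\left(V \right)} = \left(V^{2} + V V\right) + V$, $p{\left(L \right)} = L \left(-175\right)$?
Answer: $- \frac{10325}{102} \approx -101.23$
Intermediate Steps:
$p{\left(L \right)} = - 175 L$
$j{\left(V \right)} = V + 2 V^{2}$ ($j{\left(V \right)} = \left(V^{2} + V^{2}\right) + V = 2 V^{2} + V = V + 2 V^{2}$)
$u{\left(X,s \right)} = 1$ ($u{\left(X,s \right)} = - (1 + 2 \left(-1\right)) = - (1 - 2) = \left(-1\right) \left(-1\right) = 1$)
$b{\left(Y,w \right)} = 1 + Y + w$ ($b{\left(Y,w \right)} = \left(Y + w\right) + 1 = 1 + Y + w$)
$\frac{p{\left(-295 \right)}}{b{\left(418,-929 \right)}} = \frac{\left(-175\right) \left(-295\right)}{1 + 418 - 929} = \frac{51625}{-510} = 51625 \left(- \frac{1}{510}\right) = - \frac{10325}{102}$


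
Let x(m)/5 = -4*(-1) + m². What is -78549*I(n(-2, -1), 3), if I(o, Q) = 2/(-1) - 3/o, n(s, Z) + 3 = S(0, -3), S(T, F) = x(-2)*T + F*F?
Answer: 392745/2 ≈ 1.9637e+5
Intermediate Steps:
x(m) = 20 + 5*m² (x(m) = 5*(-4*(-1) + m²) = 5*(4 + m²) = 20 + 5*m²)
S(T, F) = F² + 40*T (S(T, F) = (20 + 5*(-2)²)*T + F*F = (20 + 5*4)*T + F² = (20 + 20)*T + F² = 40*T + F² = F² + 40*T)
n(s, Z) = 6 (n(s, Z) = -3 + ((-3)² + 40*0) = -3 + (9 + 0) = -3 + 9 = 6)
I(o, Q) = -2 - 3/o (I(o, Q) = 2*(-1) - 3/o = -2 - 3/o)
-78549*I(n(-2, -1), 3) = -78549*(-2 - 3/6) = -78549*(-2 - 3*⅙) = -78549*(-2 - ½) = -78549*(-5/2) = 392745/2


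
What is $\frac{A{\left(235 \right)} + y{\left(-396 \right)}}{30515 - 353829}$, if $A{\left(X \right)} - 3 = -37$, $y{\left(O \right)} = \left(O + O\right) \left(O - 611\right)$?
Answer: $- \frac{398755}{161657} \approx -2.4667$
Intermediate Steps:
$y{\left(O \right)} = 2 O \left(-611 + O\right)$
$A{\left(X \right)} = -34$ ($A{\left(X \right)} = 3 - 37 = -34$)
$\frac{A{\left(235 \right)} + y{\left(-396 \right)}}{30515 - 353829} = \frac{-34 + 2 \left(-396\right) \left(-611 - 396\right)}{30515 - 353829} = \frac{-34 + 2 \left(-396\right) \left(-1007\right)}{-323314} = \left(-34 + 797544\right) \left(- \frac{1}{323314}\right) = 797510 \left(- \frac{1}{323314}\right) = - \frac{398755}{161657}$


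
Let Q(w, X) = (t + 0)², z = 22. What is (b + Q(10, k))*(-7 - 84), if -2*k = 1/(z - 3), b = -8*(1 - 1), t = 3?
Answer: -819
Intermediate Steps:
b = 0 (b = -8*0 = 0)
k = -1/38 (k = -1/(2*(22 - 3)) = -½/19 = -½*1/19 = -1/38 ≈ -0.026316)
Q(w, X) = 9 (Q(w, X) = (3 + 0)² = 3² = 9)
(b + Q(10, k))*(-7 - 84) = (0 + 9)*(-7 - 84) = 9*(-91) = -819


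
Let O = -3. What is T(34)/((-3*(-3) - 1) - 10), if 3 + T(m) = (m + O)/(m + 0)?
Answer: 71/68 ≈ 1.0441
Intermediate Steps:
T(m) = -3 + (-3 + m)/m (T(m) = -3 + (m - 3)/(m + 0) = -3 + (-3 + m)/m)
T(34)/((-3*(-3) - 1) - 10) = (-2 - 3/34)/((-3*(-3) - 1) - 10) = (-2 - 3*1/34)/((9 - 1) - 10) = (-2 - 3/34)/(8 - 10) = -71/34/(-2) = -½*(-71/34) = 71/68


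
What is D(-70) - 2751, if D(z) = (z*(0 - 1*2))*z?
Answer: -12551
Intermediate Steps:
D(z) = -2*z² (D(z) = (z*(0 - 2))*z = (z*(-2))*z = (-2*z)*z = -2*z²)
D(-70) - 2751 = -2*(-70)² - 2751 = -2*4900 - 2751 = -9800 - 2751 = -12551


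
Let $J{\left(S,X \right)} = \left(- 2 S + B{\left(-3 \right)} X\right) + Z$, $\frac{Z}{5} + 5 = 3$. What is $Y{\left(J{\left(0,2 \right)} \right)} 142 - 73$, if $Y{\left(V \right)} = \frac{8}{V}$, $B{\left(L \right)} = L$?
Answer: $-144$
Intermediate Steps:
$Z = -10$ ($Z = -25 + 5 \cdot 3 = -25 + 15 = -10$)
$J{\left(S,X \right)} = -10 - 3 X - 2 S$ ($J{\left(S,X \right)} = \left(- 2 S - 3 X\right) - 10 = \left(- 3 X - 2 S\right) - 10 = -10 - 3 X - 2 S$)
$Y{\left(J{\left(0,2 \right)} \right)} 142 - 73 = \frac{8}{-10 - 6 - 0} \cdot 142 - 73 = \frac{8}{-10 - 6 + 0} \cdot 142 - 73 = \frac{8}{-16} \cdot 142 - 73 = 8 \left(- \frac{1}{16}\right) 142 - 73 = \left(- \frac{1}{2}\right) 142 - 73 = -71 - 73 = -144$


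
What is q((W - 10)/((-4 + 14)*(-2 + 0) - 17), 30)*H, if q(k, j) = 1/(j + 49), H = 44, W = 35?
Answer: 44/79 ≈ 0.55696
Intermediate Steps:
q(k, j) = 1/(49 + j)
q((W - 10)/((-4 + 14)*(-2 + 0) - 17), 30)*H = 44/(49 + 30) = 44/79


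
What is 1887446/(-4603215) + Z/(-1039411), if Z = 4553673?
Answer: -22923367993001/4784632306365 ≈ -4.7910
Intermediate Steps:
1887446/(-4603215) + Z/(-1039411) = 1887446/(-4603215) + 4553673/(-1039411) = 1887446*(-1/4603215) + 4553673*(-1/1039411) = -1887446/4603215 - 4553673/1039411 = -22923367993001/4784632306365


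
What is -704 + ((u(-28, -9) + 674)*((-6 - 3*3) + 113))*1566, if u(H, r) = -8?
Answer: 102208984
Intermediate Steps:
-704 + ((u(-28, -9) + 674)*((-6 - 3*3) + 113))*1566 = -704 + ((-8 + 674)*((-6 - 3*3) + 113))*1566 = -704 + (666*((-6 - 9) + 113))*1566 = -704 + (666*(-15 + 113))*1566 = -704 + (666*98)*1566 = -704 + 65268*1566 = -704 + 102209688 = 102208984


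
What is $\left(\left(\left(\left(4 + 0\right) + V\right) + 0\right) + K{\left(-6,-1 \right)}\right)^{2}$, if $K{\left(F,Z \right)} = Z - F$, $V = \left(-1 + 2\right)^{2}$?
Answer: $100$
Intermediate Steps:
$V = 1$ ($V = 1^{2} = 1$)
$\left(\left(\left(\left(4 + 0\right) + V\right) + 0\right) + K{\left(-6,-1 \right)}\right)^{2} = \left(\left(\left(\left(4 + 0\right) + 1\right) + 0\right) - -5\right)^{2} = \left(\left(\left(4 + 1\right) + 0\right) + \left(-1 + 6\right)\right)^{2} = \left(\left(5 + 0\right) + 5\right)^{2} = \left(5 + 5\right)^{2} = 10^{2} = 100$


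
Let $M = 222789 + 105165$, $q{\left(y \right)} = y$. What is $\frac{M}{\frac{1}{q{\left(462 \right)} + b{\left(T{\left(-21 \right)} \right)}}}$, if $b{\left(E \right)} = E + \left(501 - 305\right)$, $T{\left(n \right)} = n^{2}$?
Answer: $360421446$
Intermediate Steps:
$M = 327954$
$b{\left(E \right)} = 196 + E$ ($b{\left(E \right)} = E + \left(501 - 305\right) = E + 196 = 196 + E$)
$\frac{M}{\frac{1}{q{\left(462 \right)} + b{\left(T{\left(-21 \right)} \right)}}} = \frac{327954}{\frac{1}{462 + \left(196 + \left(-21\right)^{2}\right)}} = \frac{327954}{\frac{1}{462 + \left(196 + 441\right)}} = \frac{327954}{\frac{1}{462 + 637}} = \frac{327954}{\frac{1}{1099}} = 327954 \frac{1}{\frac{1}{1099}} = 327954 \cdot 1099 = 360421446$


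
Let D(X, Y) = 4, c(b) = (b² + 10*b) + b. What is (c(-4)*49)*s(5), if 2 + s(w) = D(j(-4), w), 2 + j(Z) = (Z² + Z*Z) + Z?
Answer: -2744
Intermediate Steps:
c(b) = b² + 11*b
j(Z) = -2 + Z + 2*Z² (j(Z) = -2 + ((Z² + Z*Z) + Z) = -2 + ((Z² + Z²) + Z) = -2 + (2*Z² + Z) = -2 + (Z + 2*Z²) = -2 + Z + 2*Z²)
s(w) = 2 (s(w) = -2 + 4 = 2)
(c(-4)*49)*s(5) = (-4*(11 - 4)*49)*2 = (-4*7*49)*2 = -28*49*2 = -1372*2 = -2744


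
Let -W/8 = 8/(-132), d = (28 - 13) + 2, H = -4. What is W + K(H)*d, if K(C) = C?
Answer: -2228/33 ≈ -67.515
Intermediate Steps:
d = 17 (d = 15 + 2 = 17)
W = 16/33 (W = -64/(-132) = -64*(-1)/132 = -8*(-2/33) = 16/33 ≈ 0.48485)
W + K(H)*d = 16/33 - 4*17 = 16/33 - 68 = -2228/33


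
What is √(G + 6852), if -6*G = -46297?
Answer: √524454/6 ≈ 120.70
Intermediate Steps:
G = 46297/6 (G = -⅙*(-46297) = 46297/6 ≈ 7716.2)
√(G + 6852) = √(46297/6 + 6852) = √(87409/6) = √524454/6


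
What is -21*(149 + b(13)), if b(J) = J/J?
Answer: -3150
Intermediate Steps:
b(J) = 1
-21*(149 + b(13)) = -21*(149 + 1) = -21*150 = -3150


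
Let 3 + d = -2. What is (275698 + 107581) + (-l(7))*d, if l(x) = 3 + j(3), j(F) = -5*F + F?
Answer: 383234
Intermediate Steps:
j(F) = -4*F
d = -5 (d = -3 - 2 = -5)
l(x) = -9 (l(x) = 3 - 4*3 = 3 - 12 = -9)
(275698 + 107581) + (-l(7))*d = (275698 + 107581) - 1*(-9)*(-5) = 383279 + 9*(-5) = 383279 - 45 = 383234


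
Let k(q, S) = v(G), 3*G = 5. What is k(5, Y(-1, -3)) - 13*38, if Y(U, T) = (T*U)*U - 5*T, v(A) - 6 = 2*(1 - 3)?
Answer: -492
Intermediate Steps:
G = 5/3 (G = (⅓)*5 = 5/3 ≈ 1.6667)
v(A) = 2 (v(A) = 6 + 2*(1 - 3) = 6 + 2*(-2) = 6 - 4 = 2)
Y(U, T) = -5*T + T*U² (Y(U, T) = T*U² - 5*T = -5*T + T*U²)
k(q, S) = 2
k(5, Y(-1, -3)) - 13*38 = 2 - 13*38 = 2 - 494 = -492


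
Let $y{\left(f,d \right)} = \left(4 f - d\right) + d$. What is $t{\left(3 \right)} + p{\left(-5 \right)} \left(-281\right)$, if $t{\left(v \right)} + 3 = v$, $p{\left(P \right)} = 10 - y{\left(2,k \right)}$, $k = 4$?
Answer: $-562$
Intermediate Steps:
$y{\left(f,d \right)} = 4 f$ ($y{\left(f,d \right)} = \left(- d + 4 f\right) + d = 4 f$)
$p{\left(P \right)} = 2$ ($p{\left(P \right)} = 10 - 4 \cdot 2 = 10 - 8 = 2$)
$t{\left(v \right)} = -3 + v$
$t{\left(3 \right)} + p{\left(-5 \right)} \left(-281\right) = \left(-3 + 3\right) + 2 \left(-281\right) = 0 - 562 = -562$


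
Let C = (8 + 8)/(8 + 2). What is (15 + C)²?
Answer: 6889/25 ≈ 275.56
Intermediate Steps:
C = 8/5 (C = 16/10 = 16*(⅒) = 8/5 ≈ 1.6000)
(15 + C)² = (15 + 8/5)² = (83/5)² = 6889/25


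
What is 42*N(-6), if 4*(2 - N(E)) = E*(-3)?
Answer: -105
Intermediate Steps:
N(E) = 2 + 3*E/4 (N(E) = 2 - E*(-3)/4 = 2 - (-3)*E/4 = 2 + 3*E/4)
42*N(-6) = 42*(2 + (¾)*(-6)) = 42*(2 - 9/2) = 42*(-5/2) = -105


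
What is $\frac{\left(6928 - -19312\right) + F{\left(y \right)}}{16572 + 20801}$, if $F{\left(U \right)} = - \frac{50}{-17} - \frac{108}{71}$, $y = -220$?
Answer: $\frac{31673394}{45109211} \approx 0.70215$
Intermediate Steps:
$F{\left(U \right)} = \frac{1714}{1207}$ ($F{\left(U \right)} = \left(-50\right) \left(- \frac{1}{17}\right) - \frac{108}{71} = \frac{50}{17} - \frac{108}{71} = \frac{1714}{1207}$)
$\frac{\left(6928 - -19312\right) + F{\left(y \right)}}{16572 + 20801} = \frac{\left(6928 - -19312\right) + \frac{1714}{1207}}{16572 + 20801} = \frac{\left(6928 + 19312\right) + \frac{1714}{1207}}{37373} = \left(26240 + \frac{1714}{1207}\right) \frac{1}{37373} = \frac{31673394}{1207} \cdot \frac{1}{37373} = \frac{31673394}{45109211}$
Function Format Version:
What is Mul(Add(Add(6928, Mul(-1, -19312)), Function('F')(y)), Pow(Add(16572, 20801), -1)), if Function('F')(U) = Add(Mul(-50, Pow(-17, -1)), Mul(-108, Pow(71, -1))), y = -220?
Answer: Rational(31673394, 45109211) ≈ 0.70215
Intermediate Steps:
Function('F')(U) = Rational(1714, 1207) (Function('F')(U) = Add(Mul(-50, Rational(-1, 17)), Mul(-108, Rational(1, 71))) = Add(Rational(50, 17), Rational(-108, 71)) = Rational(1714, 1207))
Mul(Add(Add(6928, Mul(-1, -19312)), Function('F')(y)), Pow(Add(16572, 20801), -1)) = Mul(Add(Add(6928, Mul(-1, -19312)), Rational(1714, 1207)), Pow(Add(16572, 20801), -1)) = Mul(Add(Add(6928, 19312), Rational(1714, 1207)), Pow(37373, -1)) = Mul(Add(26240, Rational(1714, 1207)), Rational(1, 37373)) = Mul(Rational(31673394, 1207), Rational(1, 37373)) = Rational(31673394, 45109211)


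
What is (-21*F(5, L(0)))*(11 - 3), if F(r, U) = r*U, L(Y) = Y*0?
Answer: 0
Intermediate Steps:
L(Y) = 0
F(r, U) = U*r
(-21*F(5, L(0)))*(11 - 3) = (-0*5)*(11 - 3) = -21*0*8 = 0*8 = 0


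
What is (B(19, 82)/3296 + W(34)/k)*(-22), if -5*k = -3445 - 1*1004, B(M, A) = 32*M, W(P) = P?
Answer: -2244902/458247 ≈ -4.8989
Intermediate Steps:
k = 4449/5 (k = -(-3445 - 1*1004)/5 = -(-3445 - 1004)/5 = -⅕*(-4449) = 4449/5 ≈ 889.80)
(B(19, 82)/3296 + W(34)/k)*(-22) = ((32*19)/3296 + 34/(4449/5))*(-22) = (608*(1/3296) + 34*(5/4449))*(-22) = (19/103 + 170/4449)*(-22) = (102041/458247)*(-22) = -2244902/458247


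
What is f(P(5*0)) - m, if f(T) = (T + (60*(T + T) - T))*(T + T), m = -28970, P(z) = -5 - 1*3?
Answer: 44330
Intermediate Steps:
P(z) = -8 (P(z) = -5 - 3 = -8)
f(T) = 240*T² (f(T) = (T + (60*(2*T) - T))*(2*T) = (T + (120*T - T))*(2*T) = (T + 119*T)*(2*T) = (120*T)*(2*T) = 240*T²)
f(P(5*0)) - m = 240*(-8)² - 1*(-28970) = 240*64 + 28970 = 15360 + 28970 = 44330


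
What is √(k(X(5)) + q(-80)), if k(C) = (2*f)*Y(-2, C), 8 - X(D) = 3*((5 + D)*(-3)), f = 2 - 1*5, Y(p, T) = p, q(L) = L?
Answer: 2*I*√17 ≈ 8.2462*I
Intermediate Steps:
f = -3 (f = 2 - 5 = -3)
X(D) = 53 + 9*D (X(D) = 8 - 3*(5 + D)*(-3) = 8 - 3*(-15 - 3*D) = 8 - (-45 - 9*D) = 8 + (45 + 9*D) = 53 + 9*D)
k(C) = 12 (k(C) = (2*(-3))*(-2) = -6*(-2) = 12)
√(k(X(5)) + q(-80)) = √(12 - 80) = √(-68) = 2*I*√17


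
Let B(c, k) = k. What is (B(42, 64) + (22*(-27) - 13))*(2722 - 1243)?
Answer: -803097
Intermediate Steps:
(B(42, 64) + (22*(-27) - 13))*(2722 - 1243) = (64 + (22*(-27) - 13))*(2722 - 1243) = (64 + (-594 - 13))*1479 = (64 - 607)*1479 = -543*1479 = -803097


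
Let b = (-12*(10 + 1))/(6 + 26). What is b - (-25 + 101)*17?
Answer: -10369/8 ≈ -1296.1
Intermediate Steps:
b = -33/8 (b = -12*11/32 = -132*1/32 = -33/8 ≈ -4.1250)
b - (-25 + 101)*17 = -33/8 - (-25 + 101)*17 = -33/8 - 76*17 = -33/8 - 1*1292 = -33/8 - 1292 = -10369/8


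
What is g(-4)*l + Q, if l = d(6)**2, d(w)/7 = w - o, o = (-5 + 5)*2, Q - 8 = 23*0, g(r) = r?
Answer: -7048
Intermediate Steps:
Q = 8 (Q = 8 + 23*0 = 8 + 0 = 8)
o = 0 (o = 0*2 = 0)
d(w) = 7*w (d(w) = 7*(w - 1*0) = 7*(w + 0) = 7*w)
l = 1764 (l = (7*6)**2 = 42**2 = 1764)
g(-4)*l + Q = -4*1764 + 8 = -7056 + 8 = -7048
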